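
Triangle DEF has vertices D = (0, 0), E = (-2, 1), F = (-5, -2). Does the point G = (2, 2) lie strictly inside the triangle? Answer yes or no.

Barycentric coordinates of G: (1, 2/3, -2/3).
The three coordinates are positive, positive, negative; a point is interior exactly when all three are positive.

no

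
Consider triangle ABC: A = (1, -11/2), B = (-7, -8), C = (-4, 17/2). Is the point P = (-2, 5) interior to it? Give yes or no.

no

Barycentric coordinates of P: (29/83, -7/83, 61/83).
The three coordinates are positive, negative, positive; a point is interior exactly when all three are positive.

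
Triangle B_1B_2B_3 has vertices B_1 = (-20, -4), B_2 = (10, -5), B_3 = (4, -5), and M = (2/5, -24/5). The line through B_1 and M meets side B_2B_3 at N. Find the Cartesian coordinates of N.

Barycentric coordinates of M with respect to B_1B_2B_3: (1/5, 1/5, 3/5).
On side B_2B_3 the B_1-coordinate is zero; dropping M's B_1-weight 1/5 and renormalizing the remaining 1/5 : 3/5 gives weights 1/4, 3/4 on B_2, B_3.
N = (1/4)·(10, -5) + (3/4)·(4, -5) = (11/2, -5).

(11/2, -5)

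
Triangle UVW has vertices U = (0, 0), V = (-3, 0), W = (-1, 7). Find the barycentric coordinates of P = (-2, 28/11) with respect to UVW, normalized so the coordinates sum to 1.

Signed area of the reference triangle: [UVW] = ½·(0·(0−7) + (-3)·(7−0) + (-1)·(0−0)) = ½·(0 − 21 + 0) = -21/2.
[PVW] = ½·((-2)·(0−7) + (-3)·(7−(28/11)) + (-1)·(28/11−0)) = ½·(14 − 147/11 − 28/11) = -21/22, so the U-coordinate is (-21/22)/(-21/2) = 1/11.
[UPW] = ½·(0·(28/11−7) + (-2)·(7−0) + (-1)·(0−(28/11))) = ½·(0 − 14 + 28/11) = -63/11, so the V-coordinate is 6/11.
[UVP] = ½·(0·(0−(28/11)) + (-3)·(28/11−0) + (-2)·(0−0)) = ½·(0 − 84/11 + 0) = -42/11, so the W-coordinate is 4/11.
Check: 1/11 + 6/11 + 4/11 = 1.

(1/11, 6/11, 4/11)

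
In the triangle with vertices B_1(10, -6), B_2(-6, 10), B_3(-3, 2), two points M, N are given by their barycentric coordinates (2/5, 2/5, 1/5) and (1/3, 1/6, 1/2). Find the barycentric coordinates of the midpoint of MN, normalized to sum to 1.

(11/30, 17/60, 7/20)

Since both coordinate triples sum to 1, the midpoint's barycentrics are the componentwise average.
(2/5+1/3)/2 = 11/30; similarly 17/60 and 7/20.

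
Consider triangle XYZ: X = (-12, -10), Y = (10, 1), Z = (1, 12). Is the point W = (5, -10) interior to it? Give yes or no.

no

Barycentric coordinates of W: (14/31, 34/31, -17/31).
The three coordinates are positive, positive, negative; a point is interior exactly when all three are positive.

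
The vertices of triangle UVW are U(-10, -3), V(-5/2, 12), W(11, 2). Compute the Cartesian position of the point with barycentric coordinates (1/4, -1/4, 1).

(73/8, -7/4)

P = (1/4)·U + (-1/4)·V + 1·W.
x-coordinate: (1/4)·(-10) + (-1/4)·(-5/2) + 1·11 = 73/8.
y-coordinate: (1/4)·(-3) + (-1/4)·12 + 1·2 = -7/4.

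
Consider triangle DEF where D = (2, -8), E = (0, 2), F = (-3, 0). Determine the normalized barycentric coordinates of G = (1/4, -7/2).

Signed area of the reference triangle: [DEF] = ½·(2·(2−0) + 0·(0−(-8)) + (-3)·(-8−2)) = ½·(4 + 0 + 30) = 17.
[GEF] = ½·((1/4)·(2−0) + 0·(0−(-7/2)) + (-3)·(-7/2−2)) = ½·(1/2 + 0 + 33/2) = 17/2, so the D-coordinate is (17/2)/17 = 1/2.
[DGF] = ½·(2·(-7/2−0) + (1/4)·(0−(-8)) + (-3)·(-8−(-7/2))) = ½·(-7 + 2 + 27/2) = 17/4, so the E-coordinate is 1/4.
[DEG] = ½·(2·(2−(-7/2)) + 0·(-7/2−(-8)) + (1/4)·(-8−2)) = ½·(11 + 0 − 5/2) = 17/4, so the F-coordinate is 1/4.

(1/2, 1/4, 1/4)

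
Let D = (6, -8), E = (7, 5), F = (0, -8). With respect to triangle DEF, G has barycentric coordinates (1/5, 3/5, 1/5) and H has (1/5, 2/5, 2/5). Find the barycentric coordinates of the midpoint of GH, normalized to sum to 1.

(1/5, 1/2, 3/10)

Since both coordinate triples sum to 1, the midpoint's barycentrics are the componentwise average.
(1/5+1/5)/2 = 1/5; similarly 1/2 and 3/10.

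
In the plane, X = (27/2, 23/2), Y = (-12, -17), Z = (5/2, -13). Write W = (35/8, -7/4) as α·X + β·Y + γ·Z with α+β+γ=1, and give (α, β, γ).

Signed area of the reference triangle: [XYZ] = ½·((27/2)·(-17−(-13)) + (-12)·(-13−(23/2)) + (5/2)·(23/2−(-17))) = ½·(-54 + 294 + 285/4) = 1245/8.
[WYZ] = ½·((35/8)·(-17−(-13)) + (-12)·(-13−(-7/4)) + (5/2)·(-7/4−(-17))) = ½·(-35/2 + 135 + 305/8) = 1245/16, so the X-coordinate is (1245/16)/(1245/8) = 1/2.
[XWZ] = ½·((27/2)·(-7/4−(-13)) + (35/8)·(-13−(23/2)) + (5/2)·(23/2−(-7/4))) = ½·(1215/8 − 1715/16 + 265/8) = 1245/32, so the Y-coordinate is 1/4.
[XYW] = ½·((27/2)·(-17−(-7/4)) + (-12)·(-7/4−(23/2)) + (35/8)·(23/2−(-17))) = ½·(-1647/8 + 159 + 1995/16) = 1245/32, so the Z-coordinate is 1/4.
Check: 1/2 + 1/4 + 1/4 = 1.

(1/2, 1/4, 1/4)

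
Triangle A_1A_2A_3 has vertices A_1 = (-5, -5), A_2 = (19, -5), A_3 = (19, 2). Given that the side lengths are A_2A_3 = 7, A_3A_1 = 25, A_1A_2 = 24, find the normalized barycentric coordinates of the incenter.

The incenter has barycentric coordinates proportional to the opposite side lengths: (7 : 25 : 24).
Normalizing by 7+25+24 = 56 gives (1/8, 25/56, 3/7).

(1/8, 25/56, 3/7)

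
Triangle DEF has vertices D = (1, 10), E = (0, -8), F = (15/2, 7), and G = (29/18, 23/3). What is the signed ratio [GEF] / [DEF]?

7/9

[DEF] = ½·(1·(-8−7) + 0·(7−10) + (15/2)·(10−(-8))) = ½·(-15 + 0 + 135) = 60.
[GEF] = ½·((29/18)·(-8−7) + 0·(7−(23/3)) + (15/2)·(23/3−(-8))) = ½·(-145/6 + 0 + 235/2) = 140/3, so the ratio is (140/3)/60 = 7/9.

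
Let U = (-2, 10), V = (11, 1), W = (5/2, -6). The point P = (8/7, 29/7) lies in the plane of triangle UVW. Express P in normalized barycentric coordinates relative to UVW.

Signed area of the reference triangle: [UVW] = ½·((-2)·(1−(-6)) + 11·(-6−10) + (5/2)·(10−1)) = ½·(-14 − 176 + 45/2) = -335/4.
[PVW] = ½·((8/7)·(1−(-6)) + 11·(-6−(29/7)) + (5/2)·(29/7−1)) = ½·(8 − 781/7 + 55/7) = -335/7, so the U-coordinate is (-335/7)/(-335/4) = 4/7.
[UPW] = ½·((-2)·(29/7−(-6)) + (8/7)·(-6−10) + (5/2)·(10−(29/7))) = ½·(-142/7 − 128/7 + 205/14) = -335/28, so the V-coordinate is 1/7.
[UVP] = ½·((-2)·(1−(29/7)) + 11·(29/7−10) + (8/7)·(10−1)) = ½·(44/7 − 451/7 + 72/7) = -335/14, so the W-coordinate is 2/7.
Check: 4/7 + 1/7 + 2/7 = 1.

(4/7, 1/7, 2/7)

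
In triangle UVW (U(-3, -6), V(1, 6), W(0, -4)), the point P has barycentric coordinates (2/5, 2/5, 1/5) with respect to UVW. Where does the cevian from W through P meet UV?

(-1, 0)

Line WP meets UV where the W-coordinate vanishes; zeroing P's W-weight and renormalizing leaves U, V-weights 2/5 : 2/5 → (1/2, 1/2).
So Q = (1/2)·U + (1/2)·V = (-1, 0).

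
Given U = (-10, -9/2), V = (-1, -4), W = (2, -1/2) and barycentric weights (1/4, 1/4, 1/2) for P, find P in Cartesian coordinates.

P = (1/4)·U + (1/4)·V + (1/2)·W.
x-coordinate: (1/4)·(-10) + (1/4)·(-1) + (1/2)·2 = -7/4.
y-coordinate: (1/4)·(-9/2) + (1/4)·(-4) + (1/2)·(-1/2) = -19/8.

(-7/4, -19/8)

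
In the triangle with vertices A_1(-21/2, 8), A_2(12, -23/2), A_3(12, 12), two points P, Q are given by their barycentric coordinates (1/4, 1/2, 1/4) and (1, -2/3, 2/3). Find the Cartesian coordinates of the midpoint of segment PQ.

Barycentric coordinates of the midpoint are the average: (5/8, -1/12, 11/24).
Converting: (5/8)·A_1 + (-1/12)·A_2 + (11/24)·A_3 = (-33/16, 275/24).

(-33/16, 275/24)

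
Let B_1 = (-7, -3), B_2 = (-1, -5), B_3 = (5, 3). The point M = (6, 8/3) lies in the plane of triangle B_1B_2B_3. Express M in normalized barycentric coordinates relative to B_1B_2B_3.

(-1/6, 1/6, 1)

Signed area of the reference triangle: [B_1B_2B_3] = ½·((-7)·(-5−3) + (-1)·(3−(-3)) + 5·(-3−(-5))) = ½·(56 − 6 + 10) = 30.
[MB_2B_3] = ½·(6·(-5−3) + (-1)·(3−(8/3)) + 5·(8/3−(-5))) = ½·(-48 − 1/3 + 115/3) = -5, so the B_1-coordinate is (-5)/30 = -1/6.
[B_1MB_3] = ½·((-7)·(8/3−3) + 6·(3−(-3)) + 5·(-3−(8/3))) = ½·(7/3 + 36 − 85/3) = 5, so the B_2-coordinate is 1/6.
[B_1B_2M] = ½·((-7)·(-5−(8/3)) + (-1)·(8/3−(-3)) + 6·(-3−(-5))) = ½·(161/3 − 17/3 + 12) = 30, so the B_3-coordinate is 1.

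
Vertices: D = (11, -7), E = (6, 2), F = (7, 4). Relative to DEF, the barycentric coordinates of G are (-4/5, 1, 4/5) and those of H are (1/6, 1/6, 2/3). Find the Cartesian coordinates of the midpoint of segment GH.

Barycentric coordinates of the midpoint are the average: (-19/60, 7/12, 11/15).
Converting: (-19/60)·D + (7/12)·E + (11/15)·F = (103/20, 379/60).

(103/20, 379/60)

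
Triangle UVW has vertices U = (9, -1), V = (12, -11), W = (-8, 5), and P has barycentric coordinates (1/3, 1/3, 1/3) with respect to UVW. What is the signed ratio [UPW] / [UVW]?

The signed ratio [UPW]/[UVW] equals the barycentric coordinate of P at vertex V, which is 1/3.

1/3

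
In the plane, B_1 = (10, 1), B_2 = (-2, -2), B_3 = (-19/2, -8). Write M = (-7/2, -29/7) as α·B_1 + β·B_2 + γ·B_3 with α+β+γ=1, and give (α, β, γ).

Signed area of the reference triangle: [B_1B_2B_3] = ½·(10·(-2−(-8)) + (-2)·(-8−1) + (-19/2)·(1−(-2))) = ½·(60 + 18 − 57/2) = 99/4.
[MB_2B_3] = ½·((-7/2)·(-2−(-8)) + (-2)·(-8−(-29/7)) + (-19/2)·(-29/7−(-2))) = ½·(-21 + 54/7 + 285/14) = 99/28, so the B_1-coordinate is (99/28)/(99/4) = 1/7.
[B_1MB_3] = ½·(10·(-29/7−(-8)) + (-7/2)·(-8−1) + (-19/2)·(1−(-29/7))) = ½·(270/7 + 63/2 − 342/7) = 297/28, so the B_2-coordinate is 3/7.
[B_1B_2M] = ½·(10·(-2−(-29/7)) + (-2)·(-29/7−1) + (-7/2)·(1−(-2))) = ½·(150/7 + 72/7 − 21/2) = 297/28, so the B_3-coordinate is 3/7.
Check: 1/7 + 3/7 + 3/7 = 1.

(1/7, 3/7, 3/7)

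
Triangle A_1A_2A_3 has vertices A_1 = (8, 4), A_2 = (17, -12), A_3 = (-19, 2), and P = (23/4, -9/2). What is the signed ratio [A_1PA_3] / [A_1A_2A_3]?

[A_1A_2A_3] = ½·(8·(-12−2) + 17·(2−4) + (-19)·(4−(-12))) = ½·(-112 − 34 − 304) = -225.
[A_1PA_3] = ½·(8·(-9/2−2) + (23/4)·(2−4) + (-19)·(4−(-9/2))) = ½·(-52 − 23/2 − 323/2) = -225/2, so the ratio is (-225/2)/(-225) = 1/2.

1/2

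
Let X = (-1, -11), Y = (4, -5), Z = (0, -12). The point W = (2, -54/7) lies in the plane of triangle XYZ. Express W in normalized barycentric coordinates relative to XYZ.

Signed area of the reference triangle: [XYZ] = ½·((-1)·(-5−(-12)) + 4·(-12−(-11)) + 0·(-11−(-5))) = ½·(-7 − 4 + 0) = -11/2.
[WYZ] = ½·(2·(-5−(-12)) + 4·(-12−(-54/7)) + 0·(-54/7−(-5))) = ½·(14 − 120/7 + 0) = -11/7, so the X-coordinate is (-11/7)/(-11/2) = 2/7.
[XWZ] = ½·((-1)·(-54/7−(-12)) + 2·(-12−(-11)) + 0·(-11−(-54/7))) = ½·(-30/7 − 2 + 0) = -22/7, so the Y-coordinate is 4/7.
[XYW] = ½·((-1)·(-5−(-54/7)) + 4·(-54/7−(-11)) + 2·(-11−(-5))) = ½·(-19/7 + 92/7 − 12) = -11/14, so the Z-coordinate is 1/7.
Check: 2/7 + 4/7 + 1/7 = 1.

(2/7, 4/7, 1/7)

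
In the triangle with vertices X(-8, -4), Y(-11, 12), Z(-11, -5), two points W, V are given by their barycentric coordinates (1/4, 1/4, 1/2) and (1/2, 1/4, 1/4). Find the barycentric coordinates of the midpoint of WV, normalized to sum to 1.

Since both coordinate triples sum to 1, the midpoint's barycentrics are the componentwise average.
(1/4+1/2)/2 = 3/8; similarly 1/4 and 3/8.

(3/8, 1/4, 3/8)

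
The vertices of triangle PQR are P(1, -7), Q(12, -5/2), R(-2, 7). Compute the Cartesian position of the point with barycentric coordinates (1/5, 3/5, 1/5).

S = (1/5)·P + (3/5)·Q + (1/5)·R.
x-coordinate: (1/5)·1 + (3/5)·12 + (1/5)·(-2) = 7.
y-coordinate: (1/5)·(-7) + (3/5)·(-5/2) + (1/5)·7 = -3/2.

(7, -3/2)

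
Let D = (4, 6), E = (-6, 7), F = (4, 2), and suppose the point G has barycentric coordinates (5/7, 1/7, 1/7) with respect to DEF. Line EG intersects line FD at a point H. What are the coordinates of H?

Line EG meets FD where the E-coordinate vanishes; zeroing G's E-weight and renormalizing leaves F, D-weights 1/7 : 5/7 → (1/6, 5/6).
So H = (1/6)·F + (5/6)·D = (4, 16/3).

(4, 16/3)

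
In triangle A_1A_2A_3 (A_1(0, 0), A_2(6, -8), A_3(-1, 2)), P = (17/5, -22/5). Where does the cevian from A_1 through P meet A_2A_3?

Barycentric coordinates of P with respect to A_1A_2A_3: (1/5, 3/5, 1/5).
On side A_2A_3 the A_1-coordinate is zero; dropping P's A_1-weight 1/5 and renormalizing the remaining 3/5 : 1/5 gives weights 3/4, 1/4 on A_2, A_3.
Q = (3/4)·(6, -8) + (1/4)·(-1, 2) = (17/4, -11/2).

(17/4, -11/2)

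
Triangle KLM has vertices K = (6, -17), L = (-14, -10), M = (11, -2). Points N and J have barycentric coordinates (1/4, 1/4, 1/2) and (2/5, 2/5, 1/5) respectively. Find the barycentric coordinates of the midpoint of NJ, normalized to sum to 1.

(13/40, 13/40, 7/20)

Since both coordinate triples sum to 1, the midpoint's barycentrics are the componentwise average.
(1/4+2/5)/2 = 13/40; similarly 13/40 and 7/20.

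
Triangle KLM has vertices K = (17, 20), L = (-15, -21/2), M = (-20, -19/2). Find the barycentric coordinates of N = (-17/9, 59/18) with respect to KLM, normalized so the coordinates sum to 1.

(4/9, 1/3, 2/9)

Signed area of the reference triangle: [KLM] = ½·(17·(-21/2−(-19/2)) + (-15)·(-19/2−20) + (-20)·(20−(-21/2))) = ½·(-17 + 885/2 − 610) = -369/4.
[NLM] = ½·((-17/9)·(-21/2−(-19/2)) + (-15)·(-19/2−(59/18)) + (-20)·(59/18−(-21/2))) = ½·(17/9 + 575/3 − 2480/9) = -41, so the K-coordinate is (-41)/(-369/4) = 4/9.
[KNM] = ½·(17·(59/18−(-19/2)) + (-17/9)·(-19/2−20) + (-20)·(20−(59/18))) = ½·(1955/9 + 1003/18 − 3010/9) = -123/4, so the L-coordinate is 1/3.
[KLN] = ½·(17·(-21/2−(59/18)) + (-15)·(59/18−20) + (-17/9)·(20−(-21/2))) = ½·(-2108/9 + 1505/6 − 1037/18) = -41/2, so the M-coordinate is 2/9.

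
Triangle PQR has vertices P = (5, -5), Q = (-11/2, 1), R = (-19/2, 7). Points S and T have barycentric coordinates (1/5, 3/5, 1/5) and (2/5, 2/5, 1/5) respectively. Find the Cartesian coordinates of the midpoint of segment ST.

(-63/20, 2/5)

Barycentric coordinates of the midpoint are the average: (3/10, 1/2, 1/5).
Converting: (3/10)·P + (1/2)·Q + (1/5)·R = (-63/20, 2/5).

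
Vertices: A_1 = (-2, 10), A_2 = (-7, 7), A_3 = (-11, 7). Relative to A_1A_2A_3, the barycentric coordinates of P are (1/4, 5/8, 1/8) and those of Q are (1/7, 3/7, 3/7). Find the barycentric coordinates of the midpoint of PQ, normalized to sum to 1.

Since both coordinate triples sum to 1, the midpoint's barycentrics are the componentwise average.
(1/4+1/7)/2 = 11/56; similarly 59/112 and 31/112.

(11/56, 59/112, 31/112)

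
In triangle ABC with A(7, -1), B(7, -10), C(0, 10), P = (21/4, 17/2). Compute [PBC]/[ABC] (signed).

[ABC] = ½·(7·(-10−10) + 7·(10−(-1)) + 0·(-1−(-10))) = ½·(-140 + 77 + 0) = -63/2.
[PBC] = ½·((21/4)·(-10−10) + 7·(10−(17/2)) + 0·(17/2−(-10))) = ½·(-105 + 21/2 + 0) = -189/4, so the ratio is (-189/4)/(-63/2) = 3/2.

3/2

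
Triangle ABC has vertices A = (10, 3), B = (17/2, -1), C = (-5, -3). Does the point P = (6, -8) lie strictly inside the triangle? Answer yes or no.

Barycentric coordinates of P: (-179/102, 47/17, -1/102).
The three coordinates are negative, positive, negative; a point is interior exactly when all three are positive.

no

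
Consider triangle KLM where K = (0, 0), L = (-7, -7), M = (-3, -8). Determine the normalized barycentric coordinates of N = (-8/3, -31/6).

Signed area of the reference triangle: [KLM] = ½·(0·(-7−(-8)) + (-7)·(-8−0) + (-3)·(0−(-7))) = ½·(0 + 56 − 21) = 35/2.
[NLM] = ½·((-8/3)·(-7−(-8)) + (-7)·(-8−(-31/6)) + (-3)·(-31/6−(-7))) = ½·(-8/3 + 119/6 − 11/2) = 35/6, so the K-coordinate is (35/6)/(35/2) = 1/3.
[KNM] = ½·(0·(-31/6−(-8)) + (-8/3)·(-8−0) + (-3)·(0−(-31/6))) = ½·(0 + 64/3 − 31/2) = 35/12, so the L-coordinate is 1/6.
[KLN] = ½·(0·(-7−(-31/6)) + (-7)·(-31/6−0) + (-8/3)·(0−(-7))) = ½·(0 + 217/6 − 56/3) = 35/4, so the M-coordinate is 1/2.

(1/3, 1/6, 1/2)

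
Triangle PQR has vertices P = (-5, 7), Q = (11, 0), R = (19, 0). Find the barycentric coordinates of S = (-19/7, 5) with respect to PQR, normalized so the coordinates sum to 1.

Signed area of the reference triangle: [PQR] = ½·((-5)·(0−0) + 11·(0−7) + 19·(7−0)) = ½·(0 − 77 + 133) = 28.
[SQR] = ½·((-19/7)·(0−0) + 11·(0−5) + 19·(5−0)) = ½·(0 − 55 + 95) = 20, so the P-coordinate is 20/28 = 5/7.
[PSR] = ½·((-5)·(5−0) + (-19/7)·(0−7) + 19·(7−5)) = ½·(-25 + 19 + 38) = 16, so the Q-coordinate is 4/7.
[PQS] = ½·((-5)·(0−5) + 11·(5−7) + (-19/7)·(7−0)) = ½·(25 − 22 − 19) = -8, so the R-coordinate is -2/7.
Check: 5/7 + 4/7 − 2/7 = 1.

(5/7, 4/7, -2/7)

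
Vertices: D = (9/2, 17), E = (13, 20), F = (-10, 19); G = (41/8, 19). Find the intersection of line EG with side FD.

Barycentric coordinates of G with respect to DEF: (1/4, 1/2, 1/4).
On side FD the E-coordinate is zero; dropping G's E-weight 1/2 and renormalizing the remaining 1/4 : 1/4 gives weights 1/2, 1/2 on F, D.
H = (1/2)·(-10, 19) + (1/2)·(9/2, 17) = (-11/4, 18).

(-11/4, 18)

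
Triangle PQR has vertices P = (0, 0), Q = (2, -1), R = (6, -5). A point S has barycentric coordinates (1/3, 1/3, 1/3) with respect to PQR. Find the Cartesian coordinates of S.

(8/3, -2)

S = (1/3)·P + (1/3)·Q + (1/3)·R.
x-coordinate: (1/3)·0 + (1/3)·2 + (1/3)·6 = 8/3.
y-coordinate: (1/3)·0 + (1/3)·(-1) + (1/3)·(-5) = -2.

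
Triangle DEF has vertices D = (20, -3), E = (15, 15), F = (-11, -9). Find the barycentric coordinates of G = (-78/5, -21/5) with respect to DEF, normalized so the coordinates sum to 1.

Signed area of the reference triangle: [DEF] = ½·(20·(15−(-9)) + 15·(-9−(-3)) + (-11)·(-3−15)) = ½·(480 − 90 + 198) = 294.
[GEF] = ½·((-78/5)·(15−(-9)) + 15·(-9−(-21/5)) + (-11)·(-21/5−15)) = ½·(-1872/5 − 72 + 1056/5) = -588/5, so the D-coordinate is (-588/5)/294 = -2/5.
[DGF] = ½·(20·(-21/5−(-9)) + (-78/5)·(-9−(-3)) + (-11)·(-3−(-21/5))) = ½·(96 + 468/5 − 66/5) = 441/5, so the E-coordinate is 3/10.
[DEG] = ½·(20·(15−(-21/5)) + 15·(-21/5−(-3)) + (-78/5)·(-3−15)) = ½·(384 − 18 + 1404/5) = 1617/5, so the F-coordinate is 11/10.
Check: -2/5 + 3/10 + 11/10 = 1.

(-2/5, 3/10, 11/10)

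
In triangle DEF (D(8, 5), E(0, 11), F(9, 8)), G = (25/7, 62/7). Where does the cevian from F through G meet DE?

(8/3, 9)

Barycentric coordinates of G with respect to DEF: (2/7, 4/7, 1/7).
On side DE the F-coordinate is zero; dropping G's F-weight 1/7 and renormalizing the remaining 2/7 : 4/7 gives weights 1/3, 2/3 on D, E.
H = (1/3)·(8, 5) + (2/3)·(0, 11) = (8/3, 9).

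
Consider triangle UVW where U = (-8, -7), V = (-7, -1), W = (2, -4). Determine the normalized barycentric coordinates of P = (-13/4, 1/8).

Signed area of the reference triangle: [UVW] = ½·((-8)·(-1−(-4)) + (-7)·(-4−(-7)) + 2·(-7−(-1))) = ½·(-24 − 21 − 12) = -57/2.
[PVW] = ½·((-13/4)·(-1−(-4)) + (-7)·(-4−(1/8)) + 2·(1/8−(-1))) = ½·(-39/4 + 231/8 + 9/4) = 171/16, so the U-coordinate is (171/16)/(-57/2) = -3/8.
[UPW] = ½·((-8)·(1/8−(-4)) + (-13/4)·(-4−(-7)) + 2·(-7−(1/8))) = ½·(-33 − 39/4 − 57/4) = -57/2, so the V-coordinate is 1.
[UVP] = ½·((-8)·(-1−(1/8)) + (-7)·(1/8−(-7)) + (-13/4)·(-7−(-1))) = ½·(9 − 399/8 + 39/2) = -171/16, so the W-coordinate is 3/8.

(-3/8, 1, 3/8)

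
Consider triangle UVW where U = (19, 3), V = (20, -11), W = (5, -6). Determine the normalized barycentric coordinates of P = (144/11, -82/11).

(1/11, 5/11, 5/11)

Signed area of the reference triangle: [UVW] = ½·(19·(-11−(-6)) + 20·(-6−3) + 5·(3−(-11))) = ½·(-95 − 180 + 70) = -205/2.
[PVW] = ½·((144/11)·(-11−(-6)) + 20·(-6−(-82/11)) + 5·(-82/11−(-11))) = ½·(-720/11 + 320/11 + 195/11) = -205/22, so the U-coordinate is (-205/22)/(-205/2) = 1/11.
[UPW] = ½·(19·(-82/11−(-6)) + (144/11)·(-6−3) + 5·(3−(-82/11))) = ½·(-304/11 − 1296/11 + 575/11) = -1025/22, so the V-coordinate is 5/11.
[UVP] = ½·(19·(-11−(-82/11)) + 20·(-82/11−3) + (144/11)·(3−(-11))) = ½·(-741/11 − 2300/11 + 2016/11) = -1025/22, so the W-coordinate is 5/11.
Check: 1/11 + 5/11 + 5/11 = 1.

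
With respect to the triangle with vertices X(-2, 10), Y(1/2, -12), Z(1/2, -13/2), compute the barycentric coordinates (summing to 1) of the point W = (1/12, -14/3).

Signed area of the reference triangle: [XYZ] = ½·((-2)·(-12−(-13/2)) + (1/2)·(-13/2−10) + (1/2)·(10−(-12))) = ½·(11 − 33/4 + 11) = 55/8.
[WYZ] = ½·((1/12)·(-12−(-13/2)) + (1/2)·(-13/2−(-14/3)) + (1/2)·(-14/3−(-12))) = ½·(-11/24 − 11/12 + 11/3) = 55/48, so the X-coordinate is (55/48)/(55/8) = 1/6.
[XWZ] = ½·((-2)·(-14/3−(-13/2)) + (1/12)·(-13/2−10) + (1/2)·(10−(-14/3))) = ½·(-11/3 − 11/8 + 22/3) = 55/48, so the Y-coordinate is 1/6.
[XYW] = ½·((-2)·(-12−(-14/3)) + (1/2)·(-14/3−10) + (1/12)·(10−(-12))) = ½·(44/3 − 22/3 + 11/6) = 55/12, so the Z-coordinate is 2/3.

(1/6, 1/6, 2/3)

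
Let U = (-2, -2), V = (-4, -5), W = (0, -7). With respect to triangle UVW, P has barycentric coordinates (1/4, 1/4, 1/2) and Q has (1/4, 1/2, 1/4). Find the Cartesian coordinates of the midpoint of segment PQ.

(-2, -5)

Barycentric coordinates of the midpoint are the average: (1/4, 3/8, 3/8).
Converting: (1/4)·U + (3/8)·V + (3/8)·W = (-2, -5).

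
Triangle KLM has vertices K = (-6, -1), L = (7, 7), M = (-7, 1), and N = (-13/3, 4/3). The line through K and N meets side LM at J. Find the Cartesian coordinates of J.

Barycentric coordinates of N with respect to KLM: (1/3, 1/6, 1/2).
On side LM the K-coordinate is zero; dropping N's K-weight 1/3 and renormalizing the remaining 1/6 : 1/2 gives weights 1/4, 3/4 on L, M.
J = (1/4)·(7, 7) + (3/4)·(-7, 1) = (-7/2, 5/2).

(-7/2, 5/2)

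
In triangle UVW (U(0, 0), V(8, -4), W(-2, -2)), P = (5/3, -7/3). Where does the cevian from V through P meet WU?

(-3/2, -3/2)

Barycentric coordinates of P with respect to UVW: (1/6, 1/3, 1/2).
On side WU the V-coordinate is zero; dropping P's V-weight 1/3 and renormalizing the remaining 1/2 : 1/6 gives weights 3/4, 1/4 on W, U.
Q = (3/4)·(-2, -2) + (1/4)·(0, 0) = (-3/2, -3/2).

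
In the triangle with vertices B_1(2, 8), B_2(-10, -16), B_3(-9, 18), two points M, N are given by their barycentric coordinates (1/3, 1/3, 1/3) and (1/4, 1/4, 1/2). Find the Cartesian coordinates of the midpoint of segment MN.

Barycentric coordinates of the midpoint are the average: (7/24, 7/24, 5/12).
Converting: (7/24)·B_1 + (7/24)·B_2 + (5/12)·B_3 = (-73/12, 31/6).

(-73/12, 31/6)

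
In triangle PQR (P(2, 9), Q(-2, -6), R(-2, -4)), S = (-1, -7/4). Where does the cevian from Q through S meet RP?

Barycentric coordinates of S with respect to PQR: (1/4, 1/2, 1/4).
On side RP the Q-coordinate is zero; dropping S's Q-weight 1/2 and renormalizing the remaining 1/4 : 1/4 gives weights 1/2, 1/2 on R, P.
T = (1/2)·(-2, -4) + (1/2)·(2, 9) = (0, 5/2).

(0, 5/2)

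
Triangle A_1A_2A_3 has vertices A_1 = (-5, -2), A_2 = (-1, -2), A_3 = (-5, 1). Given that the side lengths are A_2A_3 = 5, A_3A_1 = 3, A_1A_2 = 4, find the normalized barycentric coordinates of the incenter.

(5/12, 1/4, 1/3)

The incenter has barycentric coordinates proportional to the opposite side lengths: (5 : 3 : 4).
Normalizing by 5+3+4 = 12 gives (5/12, 1/4, 1/3).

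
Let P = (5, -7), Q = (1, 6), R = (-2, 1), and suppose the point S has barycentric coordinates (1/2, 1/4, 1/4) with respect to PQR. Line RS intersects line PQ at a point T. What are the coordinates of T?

(11/3, -8/3)

Line RS meets PQ where the R-coordinate vanishes; zeroing S's R-weight and renormalizing leaves P, Q-weights 1/2 : 1/4 → (2/3, 1/3).
So T = (2/3)·P + (1/3)·Q = (11/3, -8/3).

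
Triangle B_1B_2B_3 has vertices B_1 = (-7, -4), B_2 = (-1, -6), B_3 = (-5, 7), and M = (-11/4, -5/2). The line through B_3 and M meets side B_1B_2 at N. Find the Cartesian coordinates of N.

(-2, -17/3)

Barycentric coordinates of M with respect to B_1B_2B_3: (1/8, 5/8, 1/4).
On side B_1B_2 the B_3-coordinate is zero; dropping M's B_3-weight 1/4 and renormalizing the remaining 1/8 : 5/8 gives weights 1/6, 5/6 on B_1, B_2.
N = (1/6)·(-7, -4) + (5/6)·(-1, -6) = (-2, -17/3).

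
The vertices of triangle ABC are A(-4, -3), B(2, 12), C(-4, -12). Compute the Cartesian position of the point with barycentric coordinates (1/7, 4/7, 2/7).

(-4/7, 3)

P = (1/7)·A + (4/7)·B + (2/7)·C.
x-coordinate: (1/7)·(-4) + (4/7)·2 + (2/7)·(-4) = -4/7.
y-coordinate: (1/7)·(-3) + (4/7)·12 + (2/7)·(-12) = 3.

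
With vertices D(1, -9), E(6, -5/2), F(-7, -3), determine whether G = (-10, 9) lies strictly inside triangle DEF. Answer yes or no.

no

Barycentric coordinates of G: (-315/164, 39/41, 323/164).
The three coordinates are negative, positive, positive; a point is interior exactly when all three are positive.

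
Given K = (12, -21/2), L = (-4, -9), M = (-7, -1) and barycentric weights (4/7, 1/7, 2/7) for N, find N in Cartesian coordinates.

N = (4/7)·K + (1/7)·L + (2/7)·M.
x-coordinate: (4/7)·12 + (1/7)·(-4) + (2/7)·(-7) = 30/7.
y-coordinate: (4/7)·(-21/2) + (1/7)·(-9) + (2/7)·(-1) = -53/7.

(30/7, -53/7)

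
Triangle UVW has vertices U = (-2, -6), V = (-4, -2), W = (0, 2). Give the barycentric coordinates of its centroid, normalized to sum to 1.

(1/3, 1/3, 1/3)

The centroid is the average of the vertices, so each weight is 1/3.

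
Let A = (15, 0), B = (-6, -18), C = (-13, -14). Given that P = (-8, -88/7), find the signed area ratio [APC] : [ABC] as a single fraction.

1/7

[ABC] = ½·(15·(-18−(-14)) + (-6)·(-14−0) + (-13)·(0−(-18))) = ½·(-60 + 84 − 234) = -105.
[APC] = ½·(15·(-88/7−(-14)) + (-8)·(-14−0) + (-13)·(0−(-88/7))) = ½·(150/7 + 112 − 1144/7) = -15, so the ratio is (-15)/(-105) = 1/7.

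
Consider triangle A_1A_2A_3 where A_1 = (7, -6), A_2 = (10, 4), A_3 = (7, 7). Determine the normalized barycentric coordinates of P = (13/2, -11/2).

(1, -1/6, 1/6)

Signed area of the reference triangle: [A_1A_2A_3] = ½·(7·(4−7) + 10·(7−(-6)) + 7·(-6−4)) = ½·(-21 + 130 − 70) = 39/2.
[PA_2A_3] = ½·((13/2)·(4−7) + 10·(7−(-11/2)) + 7·(-11/2−4)) = ½·(-39/2 + 125 − 133/2) = 39/2, so the A_1-coordinate is (39/2)/(39/2) = 1.
[A_1PA_3] = ½·(7·(-11/2−7) + (13/2)·(7−(-6)) + 7·(-6−(-11/2))) = ½·(-175/2 + 169/2 − 7/2) = -13/4, so the A_2-coordinate is -1/6.
[A_1A_2P] = ½·(7·(4−(-11/2)) + 10·(-11/2−(-6)) + (13/2)·(-6−4)) = ½·(133/2 + 5 − 65) = 13/4, so the A_3-coordinate is 1/6.
Check: 1 − 1/6 + 1/6 = 1.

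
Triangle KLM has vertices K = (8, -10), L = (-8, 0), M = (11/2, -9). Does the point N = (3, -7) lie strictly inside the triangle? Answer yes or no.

yes

Barycentric coordinates of N: (1/2, 5/18, 2/9).
The three coordinates are positive, positive, positive; a point is interior exactly when all three are positive.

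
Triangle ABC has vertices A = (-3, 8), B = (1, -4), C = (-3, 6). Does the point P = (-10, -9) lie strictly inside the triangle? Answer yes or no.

Barycentric coordinates of P: (-65/4, -7/4, 19).
The three coordinates are negative, negative, positive; a point is interior exactly when all three are positive.

no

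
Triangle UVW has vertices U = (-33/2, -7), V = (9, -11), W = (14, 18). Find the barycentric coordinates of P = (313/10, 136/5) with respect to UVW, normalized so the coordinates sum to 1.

Signed area of the reference triangle: [UVW] = ½·((-33/2)·(-11−18) + 9·(18−(-7)) + 14·(-7−(-11))) = ½·(957/2 + 225 + 56) = 1519/4.
[PVW] = ½·((313/10)·(-11−18) + 9·(18−(136/5)) + 14·(136/5−(-11))) = ½·(-9077/10 − 414/5 + 2674/5) = -4557/20, so the U-coordinate is (-4557/20)/(1519/4) = -3/5.
[UPW] = ½·((-33/2)·(136/5−18) + (313/10)·(18−(-7)) + 14·(-7−(136/5))) = ½·(-759/5 + 1565/2 − 2394/5) = 1519/20, so the V-coordinate is 1/5.
[UVP] = ½·((-33/2)·(-11−(136/5)) + 9·(136/5−(-7)) + (313/10)·(-7−(-11))) = ½·(6303/10 + 1539/5 + 626/5) = 10633/20, so the W-coordinate is 7/5.
Check: -3/5 + 1/5 + 7/5 = 1.

(-3/5, 1/5, 7/5)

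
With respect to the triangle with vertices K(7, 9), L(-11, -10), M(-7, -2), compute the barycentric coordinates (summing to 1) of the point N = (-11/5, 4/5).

(2/5, 1/5, 2/5)

Signed area of the reference triangle: [KLM] = ½·(7·(-10−(-2)) + (-11)·(-2−9) + (-7)·(9−(-10))) = ½·(-56 + 121 − 133) = -34.
[NLM] = ½·((-11/5)·(-10−(-2)) + (-11)·(-2−(4/5)) + (-7)·(4/5−(-10))) = ½·(88/5 + 154/5 − 378/5) = -68/5, so the K-coordinate is (-68/5)/(-34) = 2/5.
[KNM] = ½·(7·(4/5−(-2)) + (-11/5)·(-2−9) + (-7)·(9−(4/5))) = ½·(98/5 + 121/5 − 287/5) = -34/5, so the L-coordinate is 1/5.
[KLN] = ½·(7·(-10−(4/5)) + (-11)·(4/5−9) + (-11/5)·(9−(-10))) = ½·(-378/5 + 451/5 − 209/5) = -68/5, so the M-coordinate is 2/5.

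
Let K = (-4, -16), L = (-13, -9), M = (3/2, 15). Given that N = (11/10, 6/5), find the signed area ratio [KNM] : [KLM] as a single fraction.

-1/5

[KLM] = ½·((-4)·(-9−15) + (-13)·(15−(-16)) + (3/2)·(-16−(-9))) = ½·(96 − 403 − 21/2) = -635/4.
[KNM] = ½·((-4)·(6/5−15) + (11/10)·(15−(-16)) + (3/2)·(-16−(6/5))) = ½·(276/5 + 341/10 − 129/5) = 127/4, so the ratio is (127/4)/(-635/4) = -1/5.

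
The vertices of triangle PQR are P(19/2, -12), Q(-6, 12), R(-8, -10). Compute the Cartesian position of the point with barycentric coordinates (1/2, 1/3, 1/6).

(17/12, -11/3)

S = (1/2)·P + (1/3)·Q + (1/6)·R.
x-coordinate: (1/2)·(19/2) + (1/3)·(-6) + (1/6)·(-8) = 17/12.
y-coordinate: (1/2)·(-12) + (1/3)·12 + (1/6)·(-10) = -11/3.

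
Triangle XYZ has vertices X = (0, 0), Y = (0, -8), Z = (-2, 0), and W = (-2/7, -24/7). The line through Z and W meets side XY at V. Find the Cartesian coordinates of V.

(0, -4)

Barycentric coordinates of W with respect to XYZ: (3/7, 3/7, 1/7).
On side XY the Z-coordinate is zero; dropping W's Z-weight 1/7 and renormalizing the remaining 3/7 : 3/7 gives weights 1/2, 1/2 on X, Y.
V = (1/2)·(0, 0) + (1/2)·(0, -8) = (0, -4).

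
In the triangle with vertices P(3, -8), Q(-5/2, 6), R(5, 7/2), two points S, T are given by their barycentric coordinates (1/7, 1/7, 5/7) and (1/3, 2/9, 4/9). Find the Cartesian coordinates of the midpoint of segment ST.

(265/84, 307/252)

Barycentric coordinates of the midpoint are the average: (5/21, 23/126, 73/126).
Converting: (5/21)·P + (23/126)·Q + (73/126)·R = (265/84, 307/252).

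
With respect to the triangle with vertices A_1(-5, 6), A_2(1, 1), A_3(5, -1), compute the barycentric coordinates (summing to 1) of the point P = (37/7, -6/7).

(1/7, -3/7, 9/7)

Signed area of the reference triangle: [A_1A_2A_3] = ½·((-5)·(1−(-1)) + 1·(-1−6) + 5·(6−1)) = ½·(-10 − 7 + 25) = 4.
[PA_2A_3] = ½·((37/7)·(1−(-1)) + 1·(-1−(-6/7)) + 5·(-6/7−1)) = ½·(74/7 − 1/7 − 65/7) = 4/7, so the A_1-coordinate is (4/7)/4 = 1/7.
[A_1PA_3] = ½·((-5)·(-6/7−(-1)) + (37/7)·(-1−6) + 5·(6−(-6/7))) = ½·(-5/7 − 37 + 240/7) = -12/7, so the A_2-coordinate is -3/7.
[A_1A_2P] = ½·((-5)·(1−(-6/7)) + 1·(-6/7−6) + (37/7)·(6−1)) = ½·(-65/7 − 48/7 + 185/7) = 36/7, so the A_3-coordinate is 9/7.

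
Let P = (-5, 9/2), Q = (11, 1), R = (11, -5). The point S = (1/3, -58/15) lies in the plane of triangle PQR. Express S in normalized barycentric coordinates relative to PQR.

Signed area of the reference triangle: [PQR] = ½·((-5)·(1−(-5)) + 11·(-5−(9/2)) + 11·(9/2−1)) = ½·(-30 − 209/2 + 77/2) = -48.
[SQR] = ½·((1/3)·(1−(-5)) + 11·(-5−(-58/15)) + 11·(-58/15−1)) = ½·(2 − 187/15 − 803/15) = -32, so the P-coordinate is (-32)/(-48) = 2/3.
[PSR] = ½·((-5)·(-58/15−(-5)) + (1/3)·(-5−(9/2)) + 11·(9/2−(-58/15))) = ½·(-17/3 − 19/6 + 2761/30) = 208/5, so the Q-coordinate is -13/15.
[PQS] = ½·((-5)·(1−(-58/15)) + 11·(-58/15−(9/2)) + (1/3)·(9/2−1)) = ½·(-73/3 − 2761/30 + 7/6) = -288/5, so the R-coordinate is 6/5.
Check: 2/3 − 13/15 + 6/5 = 1.

(2/3, -13/15, 6/5)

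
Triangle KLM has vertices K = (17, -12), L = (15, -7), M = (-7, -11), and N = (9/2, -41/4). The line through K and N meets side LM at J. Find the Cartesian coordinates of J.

Barycentric coordinates of N with respect to KLM: (1/4, 1/4, 1/2).
On side LM the K-coordinate is zero; dropping N's K-weight 1/4 and renormalizing the remaining 1/4 : 1/2 gives weights 1/3, 2/3 on L, M.
J = (1/3)·(15, -7) + (2/3)·(-7, -11) = (1/3, -29/3).

(1/3, -29/3)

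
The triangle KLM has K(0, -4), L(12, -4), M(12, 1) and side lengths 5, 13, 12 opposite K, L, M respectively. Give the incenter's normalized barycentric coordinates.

(1/6, 13/30, 2/5)

The incenter has barycentric coordinates proportional to the opposite side lengths: (5 : 13 : 12).
Normalizing by 5+13+12 = 30 gives (1/6, 13/30, 2/5).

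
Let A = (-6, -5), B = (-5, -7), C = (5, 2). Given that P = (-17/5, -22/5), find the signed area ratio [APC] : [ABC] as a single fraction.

2/5

[ABC] = ½·((-6)·(-7−2) + (-5)·(2−(-5)) + 5·(-5−(-7))) = ½·(54 − 35 + 10) = 29/2.
[APC] = ½·((-6)·(-22/5−2) + (-17/5)·(2−(-5)) + 5·(-5−(-22/5))) = ½·(192/5 − 119/5 − 3) = 29/5, so the ratio is (29/5)/(29/2) = 2/5.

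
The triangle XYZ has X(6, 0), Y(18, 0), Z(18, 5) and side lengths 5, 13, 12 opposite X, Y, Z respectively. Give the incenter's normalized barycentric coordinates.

The incenter has barycentric coordinates proportional to the opposite side lengths: (5 : 13 : 12).
Normalizing by 5+13+12 = 30 gives (1/6, 13/30, 2/5).

(1/6, 13/30, 2/5)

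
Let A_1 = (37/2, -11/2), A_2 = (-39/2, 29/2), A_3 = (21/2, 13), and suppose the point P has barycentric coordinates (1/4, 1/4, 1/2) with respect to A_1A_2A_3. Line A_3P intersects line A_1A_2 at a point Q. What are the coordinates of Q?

Line A_3P meets A_1A_2 where the A_3-coordinate vanishes; zeroing P's A_3-weight and renormalizing leaves A_1, A_2-weights 1/4 : 1/4 → (1/2, 1/2).
So Q = (1/2)·A_1 + (1/2)·A_2 = (-1/2, 9/2).

(-1/2, 9/2)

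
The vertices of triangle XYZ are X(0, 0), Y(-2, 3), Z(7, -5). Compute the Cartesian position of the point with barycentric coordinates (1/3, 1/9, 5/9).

(11/3, -22/9)

W = (1/3)·X + (1/9)·Y + (5/9)·Z.
x-coordinate: (1/3)·0 + (1/9)·(-2) + (5/9)·7 = 11/3.
y-coordinate: (1/3)·0 + (1/9)·3 + (5/9)·(-5) = -22/9.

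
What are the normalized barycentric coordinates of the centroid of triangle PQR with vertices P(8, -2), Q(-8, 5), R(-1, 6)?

(1/3, 1/3, 1/3)

The centroid is the average of the vertices, so each weight is 1/3.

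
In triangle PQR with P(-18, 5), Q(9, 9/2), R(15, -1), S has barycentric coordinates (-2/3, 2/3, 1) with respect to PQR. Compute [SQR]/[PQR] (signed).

-2/3

The signed ratio [SQR]/[PQR] equals the barycentric coordinate of S at vertex P, which is -2/3.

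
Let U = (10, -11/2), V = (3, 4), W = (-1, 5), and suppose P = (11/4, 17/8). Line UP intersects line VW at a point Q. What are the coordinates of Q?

Barycentric coordinates of P with respect to UVW: (1/4, 1/4, 1/2).
On side VW the U-coordinate is zero; dropping P's U-weight 1/4 and renormalizing the remaining 1/4 : 1/2 gives weights 1/3, 2/3 on V, W.
Q = (1/3)·(3, 4) + (2/3)·(-1, 5) = (1/3, 14/3).

(1/3, 14/3)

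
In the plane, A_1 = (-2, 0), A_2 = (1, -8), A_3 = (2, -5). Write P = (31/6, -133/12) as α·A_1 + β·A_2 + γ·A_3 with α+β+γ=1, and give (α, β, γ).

Signed area of the reference triangle: [A_1A_2A_3] = ½·((-2)·(-8−(-5)) + 1·(-5−0) + 2·(0−(-8))) = ½·(6 − 5 + 16) = 17/2.
[PA_2A_3] = ½·((31/6)·(-8−(-5)) + 1·(-5−(-133/12)) + 2·(-133/12−(-8))) = ½·(-31/2 + 73/12 − 37/6) = -187/24, so the A_1-coordinate is (-187/24)/(17/2) = -11/12.
[A_1PA_3] = ½·((-2)·(-133/12−(-5)) + (31/6)·(-5−0) + 2·(0−(-133/12))) = ½·(73/6 − 155/6 + 133/6) = 17/4, so the A_2-coordinate is 1/2.
[A_1A_2P] = ½·((-2)·(-8−(-133/12)) + 1·(-133/12−0) + (31/6)·(0−(-8))) = ½·(-37/6 − 133/12 + 124/3) = 289/24, so the A_3-coordinate is 17/12.
Check: -11/12 + 1/2 + 17/12 = 1.

(-11/12, 1/2, 17/12)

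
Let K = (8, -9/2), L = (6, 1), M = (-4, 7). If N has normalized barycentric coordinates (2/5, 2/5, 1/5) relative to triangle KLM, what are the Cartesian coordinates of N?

(24/5, 0)

N = (2/5)·K + (2/5)·L + (1/5)·M.
x-coordinate: (2/5)·8 + (2/5)·6 + (1/5)·(-4) = 24/5.
y-coordinate: (2/5)·(-9/2) + (2/5)·1 + (1/5)·7 = 0.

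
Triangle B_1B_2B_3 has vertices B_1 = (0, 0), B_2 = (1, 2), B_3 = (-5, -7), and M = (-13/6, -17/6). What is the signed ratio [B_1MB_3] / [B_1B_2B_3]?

[B_1B_2B_3] = ½·(0·(2−(-7)) + 1·(-7−0) + (-5)·(0−2)) = ½·(0 − 7 + 10) = 3/2.
[B_1MB_3] = ½·(0·(-17/6−(-7)) + (-13/6)·(-7−0) + (-5)·(0−(-17/6))) = ½·(0 + 91/6 − 85/6) = 1/2, so the ratio is (1/2)/(3/2) = 1/3.

1/3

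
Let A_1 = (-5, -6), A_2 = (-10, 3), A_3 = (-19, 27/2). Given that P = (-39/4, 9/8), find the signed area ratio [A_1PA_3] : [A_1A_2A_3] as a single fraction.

1/4

[A_1A_2A_3] = ½·((-5)·(3−(27/2)) + (-10)·(27/2−(-6)) + (-19)·(-6−3)) = ½·(105/2 − 195 + 171) = 57/4.
[A_1PA_3] = ½·((-5)·(9/8−(27/2)) + (-39/4)·(27/2−(-6)) + (-19)·(-6−(9/8))) = ½·(495/8 − 1521/8 + 1083/8) = 57/16, so the ratio is (57/16)/(57/4) = 1/4.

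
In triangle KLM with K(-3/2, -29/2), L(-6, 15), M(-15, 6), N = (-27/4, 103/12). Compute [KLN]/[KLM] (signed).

[KLM] = ½·((-3/2)·(15−6) + (-6)·(6−(-29/2)) + (-15)·(-29/2−15)) = ½·(-27/2 − 123 + 885/2) = 153.
[KLN] = ½·((-3/2)·(15−(103/12)) + (-6)·(103/12−(-29/2)) + (-27/4)·(-29/2−15)) = ½·(-77/8 − 277/2 + 1593/8) = 51/2, so the ratio is (51/2)/153 = 1/6.

1/6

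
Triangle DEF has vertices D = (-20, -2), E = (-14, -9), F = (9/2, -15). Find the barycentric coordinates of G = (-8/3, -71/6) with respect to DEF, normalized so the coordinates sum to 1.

Signed area of the reference triangle: [DEF] = ½·((-20)·(-9−(-15)) + (-14)·(-15−(-2)) + (9/2)·(-2−(-9))) = ½·(-120 + 182 + 63/2) = 187/4.
[GEF] = ½·((-8/3)·(-9−(-15)) + (-14)·(-15−(-71/6)) + (9/2)·(-71/6−(-9))) = ½·(-16 + 133/3 − 51/4) = 187/24, so the D-coordinate is (187/24)/(187/4) = 1/6.
[DGF] = ½·((-20)·(-71/6−(-15)) + (-8/3)·(-15−(-2)) + (9/2)·(-2−(-71/6))) = ½·(-190/3 + 104/3 + 177/4) = 187/24, so the E-coordinate is 1/6.
[DEG] = ½·((-20)·(-9−(-71/6)) + (-14)·(-71/6−(-2)) + (-8/3)·(-2−(-9))) = ½·(-170/3 + 413/3 − 56/3) = 187/6, so the F-coordinate is 2/3.

(1/6, 1/6, 2/3)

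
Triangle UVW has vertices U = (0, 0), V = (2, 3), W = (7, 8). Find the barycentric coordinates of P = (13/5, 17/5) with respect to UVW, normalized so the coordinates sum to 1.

Signed area of the reference triangle: [UVW] = ½·(0·(3−8) + 2·(8−0) + 7·(0−3)) = ½·(0 + 16 − 21) = -5/2.
[PVW] = ½·((13/5)·(3−8) + 2·(8−(17/5)) + 7·(17/5−3)) = ½·(-13 + 46/5 + 14/5) = -1/2, so the U-coordinate is (-1/2)/(-5/2) = 1/5.
[UPW] = ½·(0·(17/5−8) + (13/5)·(8−0) + 7·(0−(17/5))) = ½·(0 + 104/5 − 119/5) = -3/2, so the V-coordinate is 3/5.
[UVP] = ½·(0·(3−(17/5)) + 2·(17/5−0) + (13/5)·(0−3)) = ½·(0 + 34/5 − 39/5) = -1/2, so the W-coordinate is 1/5.
Check: 1/5 + 3/5 + 1/5 = 1.

(1/5, 3/5, 1/5)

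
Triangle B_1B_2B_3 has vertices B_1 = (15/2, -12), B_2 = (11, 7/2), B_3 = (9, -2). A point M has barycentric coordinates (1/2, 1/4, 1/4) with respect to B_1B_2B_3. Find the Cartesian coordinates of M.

M = (1/2)·B_1 + (1/4)·B_2 + (1/4)·B_3.
x-coordinate: (1/2)·(15/2) + (1/4)·11 + (1/4)·9 = 35/4.
y-coordinate: (1/2)·(-12) + (1/4)·(7/2) + (1/4)·(-2) = -45/8.

(35/4, -45/8)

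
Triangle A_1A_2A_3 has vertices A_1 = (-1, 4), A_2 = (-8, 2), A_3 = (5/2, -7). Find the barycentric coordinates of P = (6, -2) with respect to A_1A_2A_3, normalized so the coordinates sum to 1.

(1, -2/3, 2/3)

Signed area of the reference triangle: [A_1A_2A_3] = ½·((-1)·(2−(-7)) + (-8)·(-7−4) + (5/2)·(4−2)) = ½·(-9 + 88 + 5) = 42.
[PA_2A_3] = ½·(6·(2−(-7)) + (-8)·(-7−(-2)) + (5/2)·(-2−2)) = ½·(54 + 40 − 10) = 42, so the A_1-coordinate is 42/42 = 1.
[A_1PA_3] = ½·((-1)·(-2−(-7)) + 6·(-7−4) + (5/2)·(4−(-2))) = ½·(-5 − 66 + 15) = -28, so the A_2-coordinate is -2/3.
[A_1A_2P] = ½·((-1)·(2−(-2)) + (-8)·(-2−4) + 6·(4−2)) = ½·(-4 + 48 + 12) = 28, so the A_3-coordinate is 2/3.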